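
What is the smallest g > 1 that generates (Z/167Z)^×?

φ(167) = 167 − 1 = 166 = 2 · 83.
Test candidates g = 2, 3, … against the prime factors q ∈ {2, 83} of φ(167): g is a generator iff g^(166/q) ≢ 1 for every such q.
g = 2: 2^83 ≡ 1 — hits 1, so not a primitive root.
g = 3: 3^83 ≡ 1 — hits 1, so not a primitive root.
g = 4: 4^83 ≡ 1 — hits 1, so not a primitive root.
g = 5: 5^83 ≡ 166; 5^2 ≡ 25 — none is 1, so 5 is a primitive root.
So 5 is the smallest generator of (Z/167Z)^×.

5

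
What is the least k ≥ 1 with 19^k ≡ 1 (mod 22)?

10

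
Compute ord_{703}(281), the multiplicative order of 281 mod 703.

36

The order of 281 must divide φ(703) = φ(19·37) = (19−1)·(37−1) = 18·36 = 648 = 2^3 · 3^4.
Divisors of 648: 1, 2, 3, 4, 6, 8, 9, 12, 18, 24, 27, 36, 54, 72, 81, 108, 162, 216, 324, 648.
Compute 281^d (mod 703) for the divisors d until we hit 1:
281^1 ≡ 281 (mod 703)
281^2 ≡ 225 (mod 703)
281^3 ≡ 658 (mod 703)
281^4 ≡ 9 (mod 703)
281^6 ≡ 619 (mod 703)
281^8 ≡ 81 (mod 703)
281^9 ≡ 265 (mod 703)
281^12 ≡ 26 (mod 703)
281^18 ≡ 628 (mod 703)
281^24 ≡ 676 (mod 703)
281^27 ≡ 512 (mod 703)
281^36 ≡ 1 (mod 703) ✓
The smallest such exponent is 36, so the order of 281 is 36.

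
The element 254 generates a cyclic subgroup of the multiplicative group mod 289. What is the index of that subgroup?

8

ord(254) | φ(289) = φ(17^2) = 17·(17−1) = 272 = 2^4 · 17.
Divisors of 272: 1, 2, 4, 8, 16, 17, 34, 68, 136, 272.
Evaluate successive powers at the divisors of 272:
254^1 ≡ 254 (mod 289)
254^2 ≡ 69 (mod 289)
254^4 ≡ 137 (mod 289)
254^8 ≡ 273 (mod 289)
254^16 ≡ 256 (mod 289)
254^17 ≡ 288 (mod 289)
254^34 ≡ 1 (mod 289) ✓
Thus |⟨254⟩| = ord(254) = 34.
Index = |(Z/289Z)^×| / |⟨254⟩| = 272 / 34 = 8.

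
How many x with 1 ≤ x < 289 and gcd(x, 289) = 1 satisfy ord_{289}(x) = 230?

0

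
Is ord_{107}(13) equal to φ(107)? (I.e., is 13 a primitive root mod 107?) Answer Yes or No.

No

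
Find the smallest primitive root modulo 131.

φ(131) = 131 − 1 = 130 = 2 · 5 · 13.
Test candidates g = 2, 3, … against the prime factors q ∈ {2, 5, 13} of φ(131): g is a generator iff g^(130/q) ≢ 1 for every such q.
g = 2: 2^65 ≡ 130; 2^26 ≡ 53; 2^10 ≡ 107 — none is 1, so 2 is a primitive root.
The smallest primitive root modulo 131 is 2.

2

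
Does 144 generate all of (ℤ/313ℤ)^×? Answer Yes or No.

φ(313) = 313 − 1 = 312 = 2^3 · 3 · 13.
Test 144^(312/q) mod 313 for each prime factor q of 312:
144^156 ≡ 1 (mod 313)  [q = 2: ≡ 1 ✗]
144^104 ≡ 98 (mod 313)  [q = 3: ≢ 1 ✓]
144^24 ≡ 234 (mod 313)  [q = 13: ≢ 1 ✓]
Since 144^156 ≡ 1, the order of 144 divides 156 < 312, so 144 is not a primitive root.

No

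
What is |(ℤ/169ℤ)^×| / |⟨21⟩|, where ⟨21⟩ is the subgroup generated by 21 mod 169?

3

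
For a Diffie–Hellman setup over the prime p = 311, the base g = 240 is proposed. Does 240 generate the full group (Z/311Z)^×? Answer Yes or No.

φ(311) = 311 − 1 = 310 = 2 · 5 · 31.
240 is a primitive root mod 311 iff 240^(φ(311)/q) ≢ 1 for every prime q | φ(311), i.e. q ∈ {2, 5, 31}.
240^155 ≡ 1 (mod 311)  [q = 2: ≡ 1 ✗]
240^62 ≡ 6 (mod 311)  [q = 5: ≢ 1 ✓]
240^10 ≡ 7 (mod 311)  [q = 31: ≢ 1 ✓]
Since 240^155 ≡ 1, the order of 240 divides 155 < 310, so 240 is not a primitive root.

No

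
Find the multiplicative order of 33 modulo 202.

50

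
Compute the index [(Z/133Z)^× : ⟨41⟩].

6

By Lagrange's theorem, ord_133(41) divides φ(133) = φ(7·19) = (7−1)·(19−1) = 6·18 = 108 = 2^2 · 3^3.
Divisors of 108: 1, 2, 3, 4, 6, 9, 12, 18, 27, 36, 54, 108.
Test each divisor d:
41^1 ≡ 41
41^2 ≡ 85
41^3 ≡ 27
41^4 ≡ 43
41^6 ≡ 64
41^9 ≡ 132
41^12 ≡ 106
41^18 ≡ 1
So ord_133(41) = 18, hence |⟨41⟩| = 18.
The index is φ(133) / ord(41) = 108 / 18 = 6.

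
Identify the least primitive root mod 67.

φ(67) = 67 − 1 = 66 = 2 · 3 · 11.
g is a primitive root iff g^(66/q) ≢ 1 (mod 67) for each prime q ∈ {2, 3, 11}.
g = 2: 2^33 ≡ 66; 2^22 ≡ 37; 2^6 ≡ 64 — none is 1, so 2 is a primitive root.
So 2 is the smallest generator of (Z/67Z)^×.

2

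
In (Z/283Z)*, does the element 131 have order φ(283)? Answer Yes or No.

φ(283) = 283 − 1 = 282 = 2 · 3 · 47.
Test 131^(282/q) mod 283 for each prime factor q of 282:
131^141 ≡ 282 (mod 283)  [q = 2: ≢ 1 ✓]
131^94 ≡ 1 (mod 283)  [q = 3: ≡ 1 ✗]
131^6 ≡ 42 (mod 283)  [q = 47: ≢ 1 ✓]
131^94 ≡ 1 shows ord(131) | 94, strictly less than φ(283); not a primitive root.

No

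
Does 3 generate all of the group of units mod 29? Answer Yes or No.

Yes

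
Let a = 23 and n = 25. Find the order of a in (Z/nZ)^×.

By Lagrange's theorem, ord_25(23) divides φ(25) = φ(5^2) = 5·(5−1) = 20 = 2^2 · 5.
Divisors of 20: 1, 2, 4, 5, 10, 20.
Compute 23^d (mod 25) for the divisors d until we hit 1:
23^1 ≡ 23
23^2 ≡ 4
23^4 ≡ 16
23^5 ≡ 18
23^10 ≡ 24
23^20 ≡ 1
The smallest such exponent is 20, so the order of 23 is 20.

20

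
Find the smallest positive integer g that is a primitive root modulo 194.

5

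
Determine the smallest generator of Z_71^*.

φ(71) = 71 − 1 = 70 = 2 · 5 · 7.
Test candidates g = 2, 3, … against the prime factors q ∈ {2, 5, 7} of φ(71): g is a generator iff g^(70/q) ≢ 1 for every such q.
g = 2: 2^35 ≡ 1 — hits 1, so not a primitive root.
g = 3: 3^35 ≡ 1 — hits 1, so not a primitive root.
g = 4: 4^35 ≡ 1 — hits 1, so not a primitive root.
g = 5: 5^35 ≡ 1 — hits 1, so not a primitive root.
g = 6: 6^35 ≡ 1 — hits 1, so not a primitive root.
g = 7: 7^35 ≡ 70; 7^14 ≡ 54; 7^10 ≡ 45 — none is 1, so 7 is a primitive root.
So 7 is the smallest generator of (Z/71Z)^×.

7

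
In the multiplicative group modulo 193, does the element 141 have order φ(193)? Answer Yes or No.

Yes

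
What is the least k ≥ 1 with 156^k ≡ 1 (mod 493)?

112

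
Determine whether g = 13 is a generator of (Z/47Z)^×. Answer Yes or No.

φ(47) = 47 − 1 = 46 = 2 · 23.
An element g generates (Z/47Z)^× iff g^(46/q) ≢ 1 (mod 47) for each prime q ∈ {2, 23}.
13^23 ≡ 46 (mod 47)  [q = 2: ≢ 1 ✓]
13^2 ≡ 28 (mod 47)  [q = 23: ≢ 1 ✓]
Every test exponent gives a nontrivial residue, hence 13 generates the full group.

Yes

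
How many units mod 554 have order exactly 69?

44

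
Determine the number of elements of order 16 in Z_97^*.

8

φ(97) = 97 − 1 = 96 = 2^5 · 3.
Since (Z/97Z)^× is cyclic of order 96, the number of elements of order d is φ(d) when d | 96 and 0 otherwise.
16 = 2^4 divides 96, and φ(16) = 8.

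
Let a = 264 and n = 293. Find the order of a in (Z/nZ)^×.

Since 264 ∈ (Z/293Z)^×, its order divides φ(293) = 293 − 1 = 292 = 2^2 · 73.
Divisors of 292: 1, 2, 4, 73, 146, 292.
Test each divisor d:
264^1 ≡ 264 (mod 293)
264^2 ≡ 255 (mod 293)
264^4 ≡ 272 (mod 293)
264^73 ≡ 155 (mod 293)
264^146 ≡ 292 (mod 293)
264^292 ≡ 1 (mod 293) ✓
Hence ord(264) = 292.

292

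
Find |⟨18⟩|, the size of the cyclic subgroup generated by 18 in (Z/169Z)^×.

52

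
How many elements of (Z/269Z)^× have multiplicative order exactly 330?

φ(269) = 269 − 1 = 268 = 2^2 · 67.
In a cyclic group of order 268, there are φ(d) elements of order d for each divisor d of 268, and zero for non-divisors.
Here 268 is not a multiple of 330, so there are no elements of order 330.

0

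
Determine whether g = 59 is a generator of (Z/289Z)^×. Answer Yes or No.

φ(289) = φ(17^2) = 17·(17−1) = 272 = 2^4 · 17.
It suffices to check that the order of 59 is not a proper divisor of 272: compute 59^(272/q) for q ∈ {2, 17}.
59^136 ≡ 1 (mod 289)  [q = 2: ≡ 1 ✗]
59^16 ≡ 188 (mod 289)  [q = 17: ≢ 1 ✓]
The check at q = 2 fails, so 59 generates a proper subgroup.

No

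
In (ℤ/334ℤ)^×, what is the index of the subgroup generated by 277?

1

Since 277 ∈ (Z/334Z)^×, its order divides φ(334) = φ(2)·φ(167) = 1·166 = 166 = 2 · 83.
Divisors of 166: 1, 2, 83, 166.
Test each divisor d:
277^1 ≡ 277
277^2 ≡ 243
277^83 ≡ 333
277^166 ≡ 1
The order of 277 is 166, so the subgroup it generates has 166 elements.
[(Z/334Z)^× : ⟨277⟩] = 166/166 = 1.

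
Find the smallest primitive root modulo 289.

3

φ(289) = φ(17^2) = 17·(17−1) = 272 = 2^4 · 17.
Test candidates g = 2, 3, … against the prime factors q ∈ {2, 17} of φ(289): g is a generator iff g^(272/q) ≢ 1 for every such q.
g = 2: 2^136 ≡ 1 — hits 1, so not a primitive root.
g = 3: 3^136 ≡ 288; 3^16 ≡ 171 — none is 1, so 3 is a primitive root.
So 3 is the smallest generator of (Z/289Z)^×.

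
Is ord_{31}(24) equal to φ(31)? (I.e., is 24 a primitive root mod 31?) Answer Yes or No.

Yes

φ(31) = 31 − 1 = 30 = 2 · 3 · 5.
Test 24^(30/q) mod 31 for each prime factor q of 30:
24^15 ≡ 30 (mod 31)  [q = 2: ≢ 1 ✓]
24^10 ≡ 25 (mod 31)  [q = 3: ≢ 1 ✓]
24^6 ≡ 4 (mod 31)  [q = 5: ≢ 1 ✓]
None equal 1, so ord_31(24) = 30: 24 is a primitive root.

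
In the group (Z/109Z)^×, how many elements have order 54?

18

φ(109) = 109 − 1 = 108 = 2^2 · 3^3.
Since (Z/109Z)^× is cyclic of order 108, the number of elements of order d is φ(d) when d | 108 and 0 otherwise.
54 = 2 · 3^3 divides 108, and φ(54) = 18.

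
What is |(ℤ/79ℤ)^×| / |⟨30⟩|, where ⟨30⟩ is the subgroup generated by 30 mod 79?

1

ord(30) | φ(79) = 79 − 1 = 78 = 2 · 3 · 13.
Divisors of 78: 1, 2, 3, 6, 13, 26, 39, 78.
Check 30^d mod 79 for each divisor in increasing order:
30^1 ≡ 30 (mod 79)
30^2 ≡ 31 (mod 79)
30^3 ≡ 61 (mod 79)
30^6 ≡ 8 (mod 79)
30^13 ≡ 24 (mod 79)
30^26 ≡ 23 (mod 79)
30^39 ≡ 78 (mod 79)
30^78 ≡ 1 (mod 79) ✓
The order of 30 is 78, so the subgroup it generates has 78 elements.
[(Z/79Z)^× : ⟨30⟩] = 78/78 = 1.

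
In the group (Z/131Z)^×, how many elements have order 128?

0

φ(131) = 131 − 1 = 130 = 2 · 5 · 13.
Since (Z/131Z)^× is cyclic of order 130, the number of elements of order d is φ(d) when d | 130 and 0 otherwise.
Here 130 is not a multiple of 128, so there are no elements of order 128.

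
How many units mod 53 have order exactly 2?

1

φ(53) = 53 − 1 = 52 = 2^2 · 13.
Since (Z/53Z)^× is cyclic of order 52, the number of elements of order d is φ(d) when d | 52 and 0 otherwise.
2 | 52, and φ(2) = 2 − 1 = 1.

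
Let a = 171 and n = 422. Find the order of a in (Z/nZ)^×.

The order of 171 must divide φ(422) = φ(2)·φ(211) = 1·210 = 210 = 2 · 3 · 5 · 7.
Divisors of 210: 1, 2, 3, 5, 6, 7, 10, 14, 15, 21, 30, 35, 42, 70, 105, 210.
Check 171^d mod 422 for each divisor in increasing order:
171^1 ≡ 171
171^2 ≡ 123
171^3 ≡ 355
171^5 ≡ 199
171^6 ≡ 269
171^7 ≡ 1
The smallest such exponent is 7, so the order of 171 is 7.

7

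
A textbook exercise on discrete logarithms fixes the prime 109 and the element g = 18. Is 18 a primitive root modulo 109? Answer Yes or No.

Yes

φ(109) = 109 − 1 = 108 = 2^2 · 3^3.
18 is a primitive root mod 109 iff 18^(φ(109)/q) ≢ 1 for every prime q | φ(109), i.e. q ∈ {2, 3}.
18^54 ≡ 108 (mod 109)  [q = 2: ≢ 1 ✓]
18^36 ≡ 45 (mod 109)  [q = 3: ≢ 1 ✓]
Every test exponent gives a nontrivial residue, hence 18 generates the full group.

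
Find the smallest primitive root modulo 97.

φ(97) = 97 − 1 = 96 = 2^5 · 3.
g is a primitive root iff g^(96/q) ≢ 1 (mod 97) for each prime q ∈ {2, 3}.
g = 2: 2^48 ≡ 1 — hits 1, so not a primitive root.
g = 3: 3^48 ≡ 1 — hits 1, so not a primitive root.
g = 4: 4^48 ≡ 1 — hits 1, so not a primitive root.
g = 5: 5^48 ≡ 96; 5^32 ≡ 35 — none is 1, so 5 is a primitive root.
The smallest primitive root modulo 97 is 5.

5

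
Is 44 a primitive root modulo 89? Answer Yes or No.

No

φ(89) = 89 − 1 = 88 = 2^3 · 11.
Test 44^(88/q) mod 89 for each prime factor q of 88:
44^44 ≡ 1 (mod 89)  [q = 2: ≡ 1 ✗]
44^8 ≡ 8 (mod 89)  [q = 11: ≢ 1 ✓]
The check at q = 2 fails, so 44 generates a proper subgroup.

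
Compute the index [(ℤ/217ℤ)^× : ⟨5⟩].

30

By Lagrange's theorem, ord_217(5) divides φ(217) = φ(7·31) = (7−1)·(31−1) = 6·30 = 180 = 2^2 · 3^2 · 5.
Divisors of 180: 1, 2, 3, 4, 5, 6, 9, 10, 12, 15, 18, 20, 30, 36, 45, 60, 90, 180.
Check 5^d mod 217 for each divisor in increasing order:
5^1 ≡ 5 (mod 217)
5^2 ≡ 25 (mod 217)
5^3 ≡ 125 (mod 217)
5^4 ≡ 191 (mod 217)
5^5 ≡ 87 (mod 217)
5^6 ≡ 1 (mod 217) ✓
The order of 5 is 6, so the subgroup it generates has 6 elements.
Index = |(Z/217Z)^×| / |⟨5⟩| = 180 / 6 = 30.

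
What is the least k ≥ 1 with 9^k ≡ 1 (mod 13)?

Since 9 ∈ (Z/13Z)^×, its order divides φ(13) = 13 − 1 = 12 = 2^2 · 3.
Divisors of 12: 1, 2, 3, 4, 6, 12.
Test each divisor d:
9^1 ≡ 9 (mod 13)
9^2 ≡ 3 (mod 13)
9^3 ≡ 1 (mod 13) ✓
Therefore the multiplicative order of 9 modulo 13 is 3.

3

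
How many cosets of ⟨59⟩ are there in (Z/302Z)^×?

30

Since 59 ∈ (Z/302Z)^×, its order divides φ(302) = φ(2)·φ(151) = 1·150 = 150 = 2 · 3 · 5^2.
Divisors of 150: 1, 2, 3, 5, 6, 10, 15, 25, 30, 50, 75, 150.
Check 59^d mod 302 for each divisor in increasing order:
59^1 ≡ 59 (mod 302)
59^2 ≡ 159 (mod 302)
59^3 ≡ 19 (mod 302)
59^5 ≡ 1 (mod 302) ✓
Thus |⟨59⟩| = ord(59) = 5.
[(Z/302Z)^× : ⟨59⟩] = 150/5 = 30.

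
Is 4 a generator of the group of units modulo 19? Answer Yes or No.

φ(19) = 19 − 1 = 18 = 2 · 3^2.
4 is a primitive root mod 19 iff 4^(φ(19)/q) ≢ 1 for every prime q | φ(19), i.e. q ∈ {2, 3}.
4^9 ≡ 1 (mod 19)  [q = 2: ≡ 1 ✗]
4^6 ≡ 11 (mod 19)  [q = 3: ≢ 1 ✓]
Since 4^9 ≡ 1, the order of 4 divides 9 < 18, so 4 is not a primitive root.

No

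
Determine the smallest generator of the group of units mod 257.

φ(257) = 257 − 1 = 256 = 2^8.
g is a primitive root iff g^(256/q) ≢ 1 (mod 257) for each prime q ∈ {2}.
g = 2: 2^128 ≡ 1 — hits 1, so not a primitive root.
g = 3: 3^128 ≡ 256 — none is 1, so 3 is a primitive root.
The smallest primitive root modulo 257 is 3.

3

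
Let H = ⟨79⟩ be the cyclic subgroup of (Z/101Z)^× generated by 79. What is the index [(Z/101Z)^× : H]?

4

The order of 79 must divide φ(101) = 101 − 1 = 100 = 2^2 · 5^2.
Divisors of 100: 1, 2, 4, 5, 10, 20, 25, 50, 100.
Test each divisor d:
79^1 ≡ 79 (mod 101)
79^2 ≡ 80 (mod 101)
79^4 ≡ 37 (mod 101)
79^5 ≡ 95 (mod 101)
79^10 ≡ 36 (mod 101)
79^20 ≡ 84 (mod 101)
79^25 ≡ 1 (mod 101) ✓
So ord_101(79) = 25, hence |⟨79⟩| = 25.
The index is φ(101) / ord(79) = 100 / 25 = 4.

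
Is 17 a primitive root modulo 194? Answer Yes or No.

φ(194) = φ(2)·φ(97) = 1·96 = 96 = 2^5 · 3.
Test 17^(96/q) mod 194 for each prime factor q of 96:
17^48 ≡ 193 (mod 194)  [q = 2: ≢ 1 ✓]
17^32 ≡ 61 (mod 194)  [q = 3: ≢ 1 ✓]
None equal 1, so ord_194(17) = 96: 17 is a primitive root.

Yes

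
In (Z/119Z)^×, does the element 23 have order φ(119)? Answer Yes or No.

No

119 = 7 · 17 is a product of two distinct odd primes, so (Z/119Z)^× ≅ (Z/7Z)^× × (Z/17Z)^× is not cyclic.
No primitive root modulo 119 exists; in particular 23 is not one.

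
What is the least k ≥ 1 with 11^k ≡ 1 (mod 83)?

41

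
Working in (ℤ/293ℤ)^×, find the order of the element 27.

292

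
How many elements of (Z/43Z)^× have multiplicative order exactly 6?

φ(43) = 43 − 1 = 42 = 2 · 3 · 7.
Since (Z/43Z)^× is cyclic of order 42, the number of elements of order d is φ(d) when d | 42 and 0 otherwise.
6 = 2 · 3 divides 42, and φ(6) = 2.

2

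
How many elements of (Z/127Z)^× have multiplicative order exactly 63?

36

φ(127) = 127 − 1 = 126 = 2 · 3^2 · 7.
In a cyclic group of order 126, there are φ(d) elements of order d for each divisor d of 126, and zero for non-divisors.
63 = 3^2 · 7 divides 126, and φ(63) = 36.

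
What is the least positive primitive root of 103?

φ(103) = 103 − 1 = 102 = 2 · 3 · 17.
g is a primitive root iff g^(102/q) ≢ 1 (mod 103) for each prime q ∈ {2, 3, 17}.
g = 2: 2^51 ≡ 1 — hits 1, so not a primitive root.
g = 3: 3^51 ≡ 102; 3^34 ≡ 1 — hits 1, so not a primitive root.
g = 4: 4^51 ≡ 1 — hits 1, so not a primitive root.
g = 5: 5^51 ≡ 102; 5^34 ≡ 56; 5^6 ≡ 72 — none is 1, so 5 is a primitive root.
Hence the least primitive root of 103 is 5.

5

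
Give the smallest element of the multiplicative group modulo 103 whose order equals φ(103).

5

φ(103) = 103 − 1 = 102 = 2 · 3 · 17.
Test candidates g = 2, 3, … against the prime factors q ∈ {2, 3, 17} of φ(103): g is a generator iff g^(102/q) ≢ 1 for every such q.
g = 2: 2^51 ≡ 1 — hits 1, so not a primitive root.
g = 3: 3^51 ≡ 102; 3^34 ≡ 1 — hits 1, so not a primitive root.
g = 4: 4^51 ≡ 1 — hits 1, so not a primitive root.
g = 5: 5^51 ≡ 102; 5^34 ≡ 56; 5^6 ≡ 72 — none is 1, so 5 is a primitive root.
Hence the least primitive root of 103 is 5.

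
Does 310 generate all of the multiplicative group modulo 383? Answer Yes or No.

φ(383) = 383 − 1 = 382 = 2 · 191.
310 is a primitive root mod 383 iff 310^(φ(383)/q) ≢ 1 for every prime q | φ(383), i.e. q ∈ {2, 191}.
310^191 ≡ 382 (mod 383)  [q = 2: ≢ 1 ✓]
310^2 ≡ 350 (mod 383)  [q = 191: ≢ 1 ✓]
All checks pass, so 310 has order 382 and is a primitive root modulo 383.

Yes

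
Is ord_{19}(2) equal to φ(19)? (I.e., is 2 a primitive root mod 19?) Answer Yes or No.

Yes

φ(19) = 19 − 1 = 18 = 2 · 3^2.
2 is a primitive root mod 19 iff 2^(φ(19)/q) ≢ 1 for every prime q | φ(19), i.e. q ∈ {2, 3}.
2^9 ≡ 18 (mod 19)  [q = 2: ≢ 1 ✓]
2^6 ≡ 7 (mod 19)  [q = 3: ≢ 1 ✓]
Every test exponent gives a nontrivial residue, hence 2 generates the full group.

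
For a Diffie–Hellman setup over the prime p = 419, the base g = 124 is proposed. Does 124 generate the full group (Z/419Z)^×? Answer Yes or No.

Yes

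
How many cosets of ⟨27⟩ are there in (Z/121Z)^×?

22

ord(27) | φ(121) = φ(11^2) = 11·(11−1) = 110 = 2 · 5 · 11.
Divisors of 110: 1, 2, 5, 10, 11, 22, 55, 110.
Evaluate successive powers at the divisors of 110:
27^1 ≡ 27 (mod 121)
27^2 ≡ 3 (mod 121)
27^5 ≡ 1 (mod 121) ✓
Thus |⟨27⟩| = ord(27) = 5.
[(Z/121Z)^× : ⟨27⟩] = 110/5 = 22.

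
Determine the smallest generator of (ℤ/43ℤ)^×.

φ(43) = 43 − 1 = 42 = 2 · 3 · 7.
g is a primitive root iff g^(42/q) ≢ 1 (mod 43) for each prime q ∈ {2, 3, 7}.
g = 2: 2^21 ≡ 42; 2^14 ≡ 1 — hits 1, so not a primitive root.
g = 3: 3^21 ≡ 42; 3^14 ≡ 36; 3^6 ≡ 41 — none is 1, so 3 is a primitive root.
So 3 is the smallest generator of (Z/43Z)^×.

3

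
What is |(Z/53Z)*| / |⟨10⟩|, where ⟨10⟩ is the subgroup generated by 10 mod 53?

4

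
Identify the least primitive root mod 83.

2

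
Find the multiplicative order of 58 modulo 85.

16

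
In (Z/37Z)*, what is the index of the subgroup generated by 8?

3

Since 8 ∈ (Z/37Z)^×, its order divides φ(37) = 37 − 1 = 36 = 2^2 · 3^2.
Divisors of 36: 1, 2, 3, 4, 6, 9, 12, 18, 36.
Test each divisor d:
8^1 ≡ 8 (mod 37)
8^2 ≡ 27 (mod 37)
8^3 ≡ 31 (mod 37)
8^4 ≡ 26 (mod 37)
8^6 ≡ 36 (mod 37)
8^9 ≡ 6 (mod 37)
8^12 ≡ 1 (mod 37) ✓
The order of 8 is 12, so the subgroup it generates has 12 elements.
Index = |(Z/37Z)^×| / |⟨8⟩| = 36 / 12 = 3.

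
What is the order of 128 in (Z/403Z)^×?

60

ord(128) | φ(403) = φ(13·31) = (13−1)·(31−1) = 12·30 = 360 = 2^3 · 3^2 · 5.
Divisors of 360: 1, 2, 3, 4, 5, 6, 8, 9, 10, 12, 15, 18, 20, 24, 30, 36, 40, 45, 60, 72, 90, 120, 180, 360.
Check 128^d mod 403 for each divisor in increasing order:
128^1 ≡ 128
128^2 ≡ 264
128^3 ≡ 343
128^4 ≡ 380
128^5 ≡ 280
128^6 ≡ 376
128^8 ≡ 126
128^9 ≡ 8
128^10 ≡ 218
128^12 ≡ 326
128^15 ≡ 187
128^18 ≡ 64
128^20 ≡ 373
128^24 ≡ 287
128^30 ≡ 311
128^36 ≡ 66
128^40 ≡ 94
128^45 ≡ 125
128^60 ≡ 1
The smallest such exponent is 60, so the order of 128 is 60.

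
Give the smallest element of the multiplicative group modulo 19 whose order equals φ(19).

2

φ(19) = 19 − 1 = 18 = 2 · 3^2.
Test candidates g = 2, 3, … against the prime factors q ∈ {2, 3} of φ(19): g is a generator iff g^(18/q) ≢ 1 for every such q.
g = 2: 2^9 ≡ 18; 2^6 ≡ 7 — none is 1, so 2 is a primitive root.
Hence the least primitive root of 19 is 2.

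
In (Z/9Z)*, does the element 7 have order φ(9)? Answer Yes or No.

No

φ(9) = φ(3^2) = 3·(3−1) = 6 = 2 · 3.
7 is a primitive root mod 9 iff 7^(φ(9)/q) ≢ 1 for every prime q | φ(9), i.e. q ∈ {2, 3}.
7^3 ≡ 1 (mod 9)  [q = 2: ≡ 1 ✗]
7^2 ≡ 4 (mod 9)  [q = 3: ≢ 1 ✓]
7^3 ≡ 1 shows ord(7) | 3, strictly less than φ(9); not a primitive root.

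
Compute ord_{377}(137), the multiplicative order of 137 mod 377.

84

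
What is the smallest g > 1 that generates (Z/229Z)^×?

6

φ(229) = 229 − 1 = 228 = 2^2 · 3 · 19.
g is a primitive root iff g^(228/q) ≢ 1 (mod 229) for each prime q ∈ {2, 3, 19}.
g = 2: 2^114 ≡ 228; 2^76 ≡ 1 — hits 1, so not a primitive root.
g = 3: 3^114 ≡ 1 — hits 1, so not a primitive root.
g = 4: 4^114 ≡ 1 — hits 1, so not a primitive root.
g = 5: 5^114 ≡ 1 — hits 1, so not a primitive root.
g = 6: 6^114 ≡ 228; 6^76 ≡ 134; 6^12 ≡ 165 — none is 1, so 6 is a primitive root.
Hence the least primitive root of 229 is 6.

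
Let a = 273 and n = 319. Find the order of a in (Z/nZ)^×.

The order of 273 must divide φ(319) = φ(11·29) = (11−1)·(29−1) = 10·28 = 280 = 2^3 · 5 · 7.
Divisors of 280: 1, 2, 4, 5, 7, 8, 10, 14, 20, 28, 35, 40, 56, 70, 140, 280.
Compute 273^d (mod 319) for the divisors d until we hit 1:
273^1 ≡ 273
273^2 ≡ 202
273^4 ≡ 291
273^5 ≡ 12
273^7 ≡ 191
273^8 ≡ 146
273^10 ≡ 144
273^14 ≡ 115
273^20 ≡ 1
The smallest such exponent is 20, so the order of 273 is 20.

20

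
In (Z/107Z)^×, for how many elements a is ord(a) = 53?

φ(107) = 107 − 1 = 106 = 2 · 53.
(Z/107Z)^× is cyclic (|G| = 106); a cyclic group of order m has exactly φ(d) elements of each order d | m, and none otherwise.
53 | 106, and φ(53) = 53 − 1 = 52.

52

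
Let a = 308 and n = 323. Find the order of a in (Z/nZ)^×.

72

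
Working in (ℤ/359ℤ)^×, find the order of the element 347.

358

Since 347 ∈ (Z/359Z)^×, its order divides φ(359) = 359 − 1 = 358 = 2 · 179.
Divisors of 358: 1, 2, 179, 358.
Check 347^d mod 359 for each divisor in increasing order:
347^1 ≡ 347 (mod 359)
347^2 ≡ 144 (mod 359)
347^179 ≡ 358 (mod 359)
347^358 ≡ 1 (mod 359) ✓
Therefore the multiplicative order of 347 modulo 359 is 358.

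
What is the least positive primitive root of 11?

φ(11) = 11 − 1 = 10 = 2 · 5.
g is a primitive root iff g^(10/q) ≢ 1 (mod 11) for each prime q ∈ {2, 5}.
g = 2: 2^5 ≡ 10; 2^2 ≡ 4 — none is 1, so 2 is a primitive root.
Hence the least primitive root of 11 is 2.

2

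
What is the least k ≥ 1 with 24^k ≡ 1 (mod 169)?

156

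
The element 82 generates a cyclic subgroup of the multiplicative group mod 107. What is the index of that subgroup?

1

The order of 82 must divide φ(107) = 107 − 1 = 106 = 2 · 53.
Divisors of 106: 1, 2, 53, 106.
Check 82^d mod 107 for each divisor in increasing order:
82^1 ≡ 82 (mod 107)
82^2 ≡ 90 (mod 107)
82^53 ≡ 106 (mod 107)
82^106 ≡ 1 (mod 107) ✓
The order of 82 is 106, so the subgroup it generates has 106 elements.
The index is φ(107) / ord(82) = 106 / 106 = 1.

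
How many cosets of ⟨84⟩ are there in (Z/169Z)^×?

1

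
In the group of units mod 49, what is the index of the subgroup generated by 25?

Since 25 ∈ (Z/49Z)^×, its order divides φ(49) = φ(7^2) = 7·(7−1) = 42 = 2 · 3 · 7.
Divisors of 42: 1, 2, 3, 6, 7, 14, 21, 42.
Check 25^d mod 49 for each divisor in increasing order:
25^1 ≡ 25 (mod 49)
25^2 ≡ 37 (mod 49)
25^3 ≡ 43 (mod 49)
25^6 ≡ 36 (mod 49)
25^7 ≡ 18 (mod 49)
25^14 ≡ 30 (mod 49)
25^21 ≡ 1 (mod 49) ✓
Thus |⟨25⟩| = ord(25) = 21.
Index = |(Z/49Z)^×| / |⟨25⟩| = 42 / 21 = 2.

2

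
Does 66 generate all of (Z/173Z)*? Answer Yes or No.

φ(173) = 173 − 1 = 172 = 2^2 · 43.
It suffices to check that the order of 66 is not a proper divisor of 172: compute 66^(172/q) for q ∈ {2, 43}.
66^86 ≡ 172 (mod 173)  [q = 2: ≢ 1 ✓]
66^4 ≡ 96 (mod 173)  [q = 43: ≢ 1 ✓]
None equal 1, so ord_173(66) = 172: 66 is a primitive root.

Yes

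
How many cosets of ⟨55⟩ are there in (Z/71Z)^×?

1

By Lagrange's theorem, ord_71(55) divides φ(71) = 71 − 1 = 70 = 2 · 5 · 7.
Divisors of 70: 1, 2, 5, 7, 10, 14, 35, 70.
Check 55^d mod 71 for each divisor in increasing order:
55^1 ≡ 55
55^2 ≡ 43
55^5 ≡ 23
55^7 ≡ 66
55^10 ≡ 32
55^14 ≡ 25
55^35 ≡ 70
55^70 ≡ 1
So ord_71(55) = 70, hence |⟨55⟩| = 70.
[(Z/71Z)^× : ⟨55⟩] = 70/70 = 1.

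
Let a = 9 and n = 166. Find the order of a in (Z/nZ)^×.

41

By Lagrange's theorem, ord_166(9) divides φ(166) = φ(2)·φ(83) = 1·82 = 82 = 2 · 41.
Divisors of 82: 1, 2, 41, 82.
Test each divisor d:
9^1 ≡ 9 (mod 166)
9^2 ≡ 81 (mod 166)
9^41 ≡ 1 (mod 166) ✓
Therefore the multiplicative order of 9 modulo 166 is 41.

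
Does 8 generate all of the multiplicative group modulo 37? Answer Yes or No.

φ(37) = 37 − 1 = 36 = 2^2 · 3^2.
8 is a primitive root mod 37 iff 8^(φ(37)/q) ≢ 1 for every prime q | φ(37), i.e. q ∈ {2, 3}.
8^18 ≡ 36 (mod 37)  [q = 2: ≢ 1 ✓]
8^12 ≡ 1 (mod 37)  [q = 3: ≡ 1 ✗]
The check at q = 3 fails, so 8 generates a proper subgroup.

No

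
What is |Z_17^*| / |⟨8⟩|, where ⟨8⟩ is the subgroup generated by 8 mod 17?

ord(8) | φ(17) = 17 − 1 = 16 = 2^4.
Divisors of 16: 1, 2, 4, 8, 16.
Evaluate successive powers at the divisors of 16:
8^1 ≡ 8
8^2 ≡ 13
8^4 ≡ 16
8^8 ≡ 1
The order of 8 is 8, so the subgroup it generates has 8 elements.
The index is φ(17) / ord(8) = 16 / 8 = 2.

2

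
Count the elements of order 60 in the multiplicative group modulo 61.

16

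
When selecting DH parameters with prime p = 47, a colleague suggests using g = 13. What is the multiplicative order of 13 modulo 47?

46

The order of 13 must divide φ(47) = 47 − 1 = 46 = 2 · 23.
Divisors of 46: 1, 2, 23, 46.
Test each divisor d:
13^1 ≡ 13 (mod 47)
13^2 ≡ 28 (mod 47)
13^23 ≡ 46 (mod 47)
13^46 ≡ 1 (mod 47) ✓
So ord_47(13) = 46.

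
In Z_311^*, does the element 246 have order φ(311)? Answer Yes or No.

Yes

φ(311) = 311 − 1 = 310 = 2 · 5 · 31.
It suffices to check that the order of 246 is not a proper divisor of 310: compute 246^(310/q) for q ∈ {2, 5, 31}.
246^155 ≡ 310 (mod 311)  [q = 2: ≢ 1 ✓]
246^62 ≡ 36 (mod 311)  [q = 5: ≢ 1 ✓]
246^10 ≡ 49 (mod 311)  [q = 31: ≢ 1 ✓]
None equal 1, so ord_311(246) = 310: 246 is a primitive root.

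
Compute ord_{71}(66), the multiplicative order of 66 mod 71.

By Lagrange's theorem, ord_71(66) divides φ(71) = 71 − 1 = 70 = 2 · 5 · 7.
Divisors of 70: 1, 2, 5, 7, 10, 14, 35, 70.
Evaluate successive powers at the divisors of 70:
66^1 ≡ 66
66^2 ≡ 25
66^5 ≡ 70
66^7 ≡ 46
66^10 ≡ 1
Therefore the multiplicative order of 66 modulo 71 is 10.

10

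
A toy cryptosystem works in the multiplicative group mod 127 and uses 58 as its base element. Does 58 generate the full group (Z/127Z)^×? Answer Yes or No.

Yes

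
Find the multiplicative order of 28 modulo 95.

ord(28) | φ(95) = φ(5·19) = (5−1)·(19−1) = 4·18 = 72 = 2^3 · 3^2.
Divisors of 72: 1, 2, 3, 4, 6, 8, 9, 12, 18, 24, 36, 72.
Compute 28^d (mod 95) for the divisors d until we hit 1:
28^1 ≡ 28 (mod 95)
28^2 ≡ 24 (mod 95)
28^3 ≡ 7 (mod 95)
28^4 ≡ 6 (mod 95)
28^6 ≡ 49 (mod 95)
28^8 ≡ 36 (mod 95)
28^9 ≡ 58 (mod 95)
28^12 ≡ 26 (mod 95)
28^18 ≡ 39 (mod 95)
28^24 ≡ 11 (mod 95)
28^36 ≡ 1 (mod 95) ✓
Hence ord(28) = 36.

36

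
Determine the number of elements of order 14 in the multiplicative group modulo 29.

6

φ(29) = 29 − 1 = 28 = 2^2 · 7.
In a cyclic group of order 28, there are φ(d) elements of order d for each divisor d of 28, and zero for non-divisors.
14 = 2 · 7 divides 28, and φ(14) = 6.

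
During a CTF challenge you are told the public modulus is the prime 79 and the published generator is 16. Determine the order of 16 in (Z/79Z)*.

Since 16 ∈ (Z/79Z)^×, its order divides φ(79) = 79 − 1 = 78 = 2 · 3 · 13.
Divisors of 78: 1, 2, 3, 6, 13, 26, 39, 78.
Check 16^d mod 79 for each divisor in increasing order:
16^1 ≡ 16 (mod 79)
16^2 ≡ 19 (mod 79)
16^3 ≡ 67 (mod 79)
16^6 ≡ 65 (mod 79)
16^13 ≡ 55 (mod 79)
16^26 ≡ 23 (mod 79)
16^39 ≡ 1 (mod 79) ✓
The smallest such exponent is 39, so the order of 16 is 39.

39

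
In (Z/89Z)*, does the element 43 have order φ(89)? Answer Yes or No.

φ(89) = 89 − 1 = 88 = 2^3 · 11.
43 is a primitive root mod 89 iff 43^(φ(89)/q) ≢ 1 for every prime q | φ(89), i.e. q ∈ {2, 11}.
43^44 ≡ 88 (mod 89)  [q = 2: ≢ 1 ✓]
43^8 ≡ 67 (mod 89)  [q = 11: ≢ 1 ✓]
All checks pass, so 43 has order 88 and is a primitive root modulo 89.

Yes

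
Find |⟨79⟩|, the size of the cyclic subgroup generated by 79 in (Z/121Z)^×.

ord(79) | φ(121) = φ(11^2) = 11·(11−1) = 110 = 2 · 5 · 11.
Divisors of 110: 1, 2, 5, 10, 11, 22, 55, 110.
Compute 79^d (mod 121) for the divisors d until we hit 1:
79^1 ≡ 79 (mod 121)
79^2 ≡ 70 (mod 121)
79^5 ≡ 21 (mod 121)
79^10 ≡ 78 (mod 121)
79^11 ≡ 112 (mod 121)
79^22 ≡ 81 (mod 121)
79^55 ≡ 120 (mod 121)
79^110 ≡ 1 (mod 121) ✓
The smallest such exponent is 110, so the order of 79 is 110.

110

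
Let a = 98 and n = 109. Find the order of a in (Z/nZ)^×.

The order of 98 must divide φ(109) = 109 − 1 = 108 = 2^2 · 3^3.
Divisors of 108: 1, 2, 3, 4, 6, 9, 12, 18, 27, 36, 54, 108.
Evaluate successive powers at the divisors of 108:
98^1 ≡ 98 (mod 109)
98^2 ≡ 12 (mod 109)
98^3 ≡ 86 (mod 109)
98^4 ≡ 35 (mod 109)
98^6 ≡ 93 (mod 109)
98^9 ≡ 41 (mod 109)
98^12 ≡ 38 (mod 109)
98^18 ≡ 46 (mod 109)
98^27 ≡ 33 (mod 109)
98^36 ≡ 45 (mod 109)
98^54 ≡ 108 (mod 109)
98^108 ≡ 1 (mod 109) ✓
The smallest such exponent is 108, so the order of 98 is 108.

108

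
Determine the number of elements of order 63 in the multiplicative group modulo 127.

φ(127) = 127 − 1 = 126 = 2 · 3^2 · 7.
(Z/127Z)^× is cyclic (|G| = 126); a cyclic group of order m has exactly φ(d) elements of each order d | m, and none otherwise.
63 = 3^2 · 7 divides 126, and φ(63) = 36.

36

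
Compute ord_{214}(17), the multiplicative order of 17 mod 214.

106

By Lagrange's theorem, ord_214(17) divides φ(214) = φ(2)·φ(107) = 1·106 = 106 = 2 · 53.
Divisors of 106: 1, 2, 53, 106.
Test each divisor d:
17^1 ≡ 17 (mod 214)
17^2 ≡ 75 (mod 214)
17^53 ≡ 213 (mod 214)
17^106 ≡ 1 (mod 214) ✓
Hence ord(17) = 106.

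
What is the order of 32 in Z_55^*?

4

By Lagrange's theorem, ord_55(32) divides φ(55) = φ(5·11) = (5−1)·(11−1) = 4·10 = 40 = 2^3 · 5.
Divisors of 40: 1, 2, 4, 5, 8, 10, 20, 40.
Test each divisor d:
32^1 ≡ 32 (mod 55)
32^2 ≡ 34 (mod 55)
32^4 ≡ 1 (mod 55) ✓
Hence ord(32) = 4.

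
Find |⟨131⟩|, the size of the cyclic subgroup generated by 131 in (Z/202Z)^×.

50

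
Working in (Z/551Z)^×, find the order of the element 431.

Since 431 ∈ (Z/551Z)^×, its order divides φ(551) = φ(19·29) = (19−1)·(29−1) = 18·28 = 504 = 2^3 · 3^2 · 7.
Divisors of 504: 1, 2, 3, 4, 6, 7, 8, 9, 12, 14, 18, 21, 24, 28, 36, 42, 56, 63, 72, 84, 126, 168, 252, 504.
Test each divisor d:
431^1 ≡ 431
431^2 ≡ 74
431^3 ≡ 487
431^4 ≡ 517
431^6 ≡ 239
431^7 ≡ 523
431^8 ≡ 54
431^9 ≡ 132
431^12 ≡ 368
431^14 ≡ 233
431^18 ≡ 343
431^21 ≡ 88
431^24 ≡ 429
431^28 ≡ 291
431^36 ≡ 286
431^42 ≡ 30
431^56 ≡ 378
431^63 ≡ 436
431^72 ≡ 248
431^84 ≡ 349
431^126 ≡ 1
Hence ord(431) = 126.

126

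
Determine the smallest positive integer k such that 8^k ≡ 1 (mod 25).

20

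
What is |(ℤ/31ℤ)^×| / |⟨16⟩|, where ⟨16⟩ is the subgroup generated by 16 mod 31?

6

Since 16 ∈ (Z/31Z)^×, its order divides φ(31) = 31 − 1 = 30 = 2 · 3 · 5.
Divisors of 30: 1, 2, 3, 5, 6, 10, 15, 30.
Compute 16^d (mod 31) for the divisors d until we hit 1:
16^1 ≡ 16 (mod 31)
16^2 ≡ 8 (mod 31)
16^3 ≡ 4 (mod 31)
16^5 ≡ 1 (mod 31) ✓
Thus |⟨16⟩| = ord(16) = 5.
Index = |(Z/31Z)^×| / |⟨16⟩| = 30 / 5 = 6.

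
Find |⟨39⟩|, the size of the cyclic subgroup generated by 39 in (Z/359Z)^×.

358

Since 39 ∈ (Z/359Z)^×, its order divides φ(359) = 359 − 1 = 358 = 2 · 179.
Divisors of 358: 1, 2, 179, 358.
Compute 39^d (mod 359) for the divisors d until we hit 1:
39^1 ≡ 39 (mod 359)
39^2 ≡ 85 (mod 359)
39^179 ≡ 358 (mod 359)
39^358 ≡ 1 (mod 359) ✓
So ord_359(39) = 358.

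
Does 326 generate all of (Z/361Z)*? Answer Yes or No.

φ(361) = φ(19^2) = 19·(19−1) = 342 = 2 · 3^2 · 19.
Test 326^(342/q) mod 361 for each prime factor q of 342:
326^171 ≡ 360 (mod 361)  [q = 2: ≢ 1 ✓]
326^114 ≡ 292 (mod 361)  [q = 3: ≢ 1 ✓]
326^18 ≡ 115 (mod 361)  [q = 19: ≢ 1 ✓]
Every test exponent gives a nontrivial residue, hence 326 generates the full group.

Yes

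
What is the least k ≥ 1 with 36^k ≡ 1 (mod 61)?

30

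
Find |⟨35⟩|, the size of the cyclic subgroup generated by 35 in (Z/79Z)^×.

78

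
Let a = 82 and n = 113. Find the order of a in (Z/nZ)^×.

56

The order of 82 must divide φ(113) = 113 − 1 = 112 = 2^4 · 7.
Divisors of 112: 1, 2, 4, 7, 8, 14, 16, 28, 56, 112.
Test each divisor d:
82^1 ≡ 82
82^2 ≡ 57
82^4 ≡ 85
82^7 ≡ 95
82^8 ≡ 106
82^14 ≡ 98
82^16 ≡ 49
82^28 ≡ 112
82^56 ≡ 1
The smallest such exponent is 56, so the order of 82 is 56.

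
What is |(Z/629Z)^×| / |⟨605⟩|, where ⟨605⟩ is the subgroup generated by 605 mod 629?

The order of 605 must divide φ(629) = φ(17·37) = (17−1)·(37−1) = 16·36 = 576 = 2^6 · 3^2.
Divisors of 576: 1, 2, 3, 4, 6, 8, 9, 12, 16, 18, 24, 32, 36, 48, 64, 72, 96, 144, 192, 288, 576.
Check 605^d mod 629 for each divisor in increasing order:
605^1 ≡ 605 (mod 629)
605^2 ≡ 576 (mod 629)
605^3 ≡ 14 (mod 629)
605^4 ≡ 293 (mod 629)
605^6 ≡ 196 (mod 629)
605^8 ≡ 305 (mod 629)
605^9 ≡ 228 (mod 629)
605^12 ≡ 47 (mod 629)
605^16 ≡ 562 (mod 629)
605^18 ≡ 406 (mod 629)
605^24 ≡ 322 (mod 629)
605^32 ≡ 86 (mod 629)
605^36 ≡ 38 (mod 629)
605^48 ≡ 528 (mod 629)
605^64 ≡ 477 (mod 629)
605^72 ≡ 186 (mod 629)
605^96 ≡ 137 (mod 629)
605^144 ≡ 1 (mod 629) ✓
Thus |⟨605⟩| = ord(605) = 144.
[(Z/629Z)^× : ⟨605⟩] = 576/144 = 4.

4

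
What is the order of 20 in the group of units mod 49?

14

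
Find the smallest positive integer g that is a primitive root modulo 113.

3

φ(113) = 113 − 1 = 112 = 2^4 · 7.
Test candidates g = 2, 3, … against the prime factors q ∈ {2, 7} of φ(113): g is a generator iff g^(112/q) ≢ 1 for every such q.
g = 2: 2^56 ≡ 1 — hits 1, so not a primitive root.
g = 3: 3^56 ≡ 112; 3^16 ≡ 49 — none is 1, so 3 is a primitive root.
Hence the least primitive root of 113 is 3.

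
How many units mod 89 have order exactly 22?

10

φ(89) = 89 − 1 = 88 = 2^3 · 11.
Since (Z/89Z)^× is cyclic of order 88, the number of elements of order d is φ(d) when d | 88 and 0 otherwise.
22 = 2 · 11 divides 88, and φ(22) = 10.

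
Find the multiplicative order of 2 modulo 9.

Since 2 ∈ (Z/9Z)^×, its order divides φ(9) = φ(3^2) = 3·(3−1) = 6 = 2 · 3.
Divisors of 6: 1, 2, 3, 6.
Evaluate successive powers at the divisors of 6:
2^1 ≡ 2 (mod 9)
2^2 ≡ 4 (mod 9)
2^3 ≡ 8 (mod 9)
2^6 ≡ 1 (mod 9) ✓
Therefore the multiplicative order of 2 modulo 9 is 6.

6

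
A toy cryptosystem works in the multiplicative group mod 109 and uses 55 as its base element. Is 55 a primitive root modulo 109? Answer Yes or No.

No

φ(109) = 109 − 1 = 108 = 2^2 · 3^3.
Test 55^(108/q) mod 109 for each prime factor q of 108:
55^54 ≡ 108 (mod 109)  [q = 2: ≢ 1 ✓]
55^36 ≡ 1 (mod 109)  [q = 3: ≡ 1 ✗]
Since 55^36 ≡ 1, the order of 55 divides 36 < 108, so 55 is not a primitive root.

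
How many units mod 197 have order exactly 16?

0

φ(197) = 197 − 1 = 196 = 2^2 · 7^2.
Since (Z/197Z)^× is cyclic of order 196, the number of elements of order d is φ(d) when d | 196 and 0 otherwise.
Since 16 ∤ 196, the count is 0.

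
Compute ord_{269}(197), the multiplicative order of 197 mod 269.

Since 197 ∈ (Z/269Z)^×, its order divides φ(269) = 269 − 1 = 268 = 2^2 · 67.
Divisors of 268: 1, 2, 4, 67, 134, 268.
Check 197^d mod 269 for each divisor in increasing order:
197^1 ≡ 197
197^2 ≡ 73
197^4 ≡ 218
197^67 ≡ 82
197^134 ≡ 268
197^268 ≡ 1
Therefore the multiplicative order of 197 modulo 269 is 268.

268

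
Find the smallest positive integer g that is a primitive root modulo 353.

3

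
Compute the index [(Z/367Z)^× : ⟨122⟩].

6

ord(122) | φ(367) = 367 − 1 = 366 = 2 · 3 · 61.
Divisors of 366: 1, 2, 3, 6, 61, 122, 183, 366.
Evaluate successive powers at the divisors of 366:
122^1 ≡ 122 (mod 367)
122^2 ≡ 204 (mod 367)
122^3 ≡ 299 (mod 367)
122^6 ≡ 220 (mod 367)
122^61 ≡ 1 (mod 367) ✓
The order of 122 is 61, so the subgroup it generates has 61 elements.
The index is φ(367) / ord(122) = 366 / 61 = 6.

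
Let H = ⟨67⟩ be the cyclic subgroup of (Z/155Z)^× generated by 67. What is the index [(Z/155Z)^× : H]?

10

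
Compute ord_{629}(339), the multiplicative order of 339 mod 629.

Since 339 ∈ (Z/629Z)^×, its order divides φ(629) = φ(17·37) = (17−1)·(37−1) = 16·36 = 576 = 2^6 · 3^2.
Divisors of 576: 1, 2, 3, 4, 6, 8, 9, 12, 16, 18, 24, 32, 36, 48, 64, 72, 96, 144, 192, 288, 576.
Evaluate successive powers at the divisors of 576:
339^1 ≡ 339 (mod 629)
339^2 ≡ 443 (mod 629)
339^3 ≡ 475 (mod 629)
339^4 ≡ 1 (mod 629) ✓
Therefore the multiplicative order of 339 modulo 629 is 4.

4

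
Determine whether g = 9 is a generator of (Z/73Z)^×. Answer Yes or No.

No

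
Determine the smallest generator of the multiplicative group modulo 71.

7

φ(71) = 71 − 1 = 70 = 2 · 5 · 7.
Test candidates g = 2, 3, … against the prime factors q ∈ {2, 5, 7} of φ(71): g is a generator iff g^(70/q) ≢ 1 for every such q.
g = 2: 2^35 ≡ 1 — hits 1, so not a primitive root.
g = 3: 3^35 ≡ 1 — hits 1, so not a primitive root.
g = 4: 4^35 ≡ 1 — hits 1, so not a primitive root.
g = 5: 5^35 ≡ 1 — hits 1, so not a primitive root.
g = 6: 6^35 ≡ 1 — hits 1, so not a primitive root.
g = 7: 7^35 ≡ 70; 7^14 ≡ 54; 7^10 ≡ 45 — none is 1, so 7 is a primitive root.
Hence the least primitive root of 71 is 7.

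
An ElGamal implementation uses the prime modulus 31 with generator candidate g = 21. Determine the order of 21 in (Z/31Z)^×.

30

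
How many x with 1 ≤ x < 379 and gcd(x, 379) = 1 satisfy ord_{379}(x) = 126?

36

φ(379) = 379 − 1 = 378 = 2 · 3^3 · 7.
In a cyclic group of order 378, there are φ(d) elements of order d for each divisor d of 378, and zero for non-divisors.
126 = 2 · 3^2 · 7 divides 378, and φ(126) = 36.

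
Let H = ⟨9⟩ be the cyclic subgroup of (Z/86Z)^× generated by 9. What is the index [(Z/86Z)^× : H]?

2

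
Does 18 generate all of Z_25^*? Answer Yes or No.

φ(25) = φ(5^2) = 5·(5−1) = 20 = 2^2 · 5.
18 is a primitive root mod 25 iff 18^(φ(25)/q) ≢ 1 for every prime q | φ(25), i.e. q ∈ {2, 5}.
18^10 ≡ 24 (mod 25)  [q = 2: ≢ 1 ✓]
18^4 ≡ 1 (mod 25)  [q = 5: ≡ 1 ✗]
Since 18^4 ≡ 1, the order of 18 divides 4 < 20, so 18 is not a primitive root.

No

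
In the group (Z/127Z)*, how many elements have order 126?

36

φ(127) = 127 − 1 = 126 = 2 · 3^2 · 7.
Since (Z/127Z)^× is cyclic of order 126, the number of elements of order d is φ(d) when d | 126 and 0 otherwise.
126 = 2 · 3^2 · 7 divides 126, and φ(126) = 36.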